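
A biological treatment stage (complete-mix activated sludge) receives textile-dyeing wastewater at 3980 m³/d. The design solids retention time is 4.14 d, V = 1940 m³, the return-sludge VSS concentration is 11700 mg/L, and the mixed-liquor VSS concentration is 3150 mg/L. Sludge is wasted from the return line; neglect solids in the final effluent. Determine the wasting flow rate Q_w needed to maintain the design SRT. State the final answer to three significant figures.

Q_w = (V·X)/(θ_c X_r) = 1940 × 3150 / (4.14 × 11700) = 126.2 m³/d.

Q_w ≈ 126 m³/d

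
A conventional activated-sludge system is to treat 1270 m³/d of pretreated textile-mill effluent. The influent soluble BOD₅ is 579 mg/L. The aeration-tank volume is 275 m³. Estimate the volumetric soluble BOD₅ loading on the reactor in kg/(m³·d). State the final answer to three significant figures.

L_v ≈ 2.67 kg soluble BOD₅/(m³·d)

L_v = Q S₀ / V = 1270 × 579 × 10⁻³ / 275.0 = 2.674 kg/(m³·d).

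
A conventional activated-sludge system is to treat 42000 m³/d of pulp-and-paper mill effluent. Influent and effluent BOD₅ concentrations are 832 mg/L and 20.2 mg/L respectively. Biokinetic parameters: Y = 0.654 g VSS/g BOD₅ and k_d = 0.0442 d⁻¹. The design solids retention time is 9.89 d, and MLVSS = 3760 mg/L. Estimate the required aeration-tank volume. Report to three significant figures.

V ≈ 40800 m³

Rearranging the biomass balance for a CMAS with decay, V = Y·Q·ΔS·θ_c / [X·(1+k_d θ_c)] = 0.654 × 42000 × (832 − 20.2) × 9.89 / [3760 × (1 + 0.0442 × 9.89)] = 2.21×10^8 / 5404 = 40812 m³.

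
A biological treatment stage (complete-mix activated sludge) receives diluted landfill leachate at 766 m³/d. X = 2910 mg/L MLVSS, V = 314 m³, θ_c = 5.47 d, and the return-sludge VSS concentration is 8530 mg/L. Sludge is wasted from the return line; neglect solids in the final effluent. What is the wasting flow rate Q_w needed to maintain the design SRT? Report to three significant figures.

θ_c = V·X/(Q_w·X_r) when wasting from the recycle, so Q_w = V·X/(θ_c·X_r) = 314.0 × 2910 / (5.47 × 8530) = 19.58 m³/d.

Q_w ≈ 19.6 m³/d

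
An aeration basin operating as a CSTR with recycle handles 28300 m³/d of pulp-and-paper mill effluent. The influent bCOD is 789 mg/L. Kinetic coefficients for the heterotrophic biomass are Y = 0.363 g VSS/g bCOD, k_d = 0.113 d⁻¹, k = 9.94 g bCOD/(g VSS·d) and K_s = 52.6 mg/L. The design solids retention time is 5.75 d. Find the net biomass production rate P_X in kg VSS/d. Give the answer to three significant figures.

For a completely mixed reactor with recycle the Lawrence–McCarty relation gives S = K_s·(1 + k_d·θ_c) / [θ_c·(Y·k − k_d) − 1] = 52.6 × (1 + 0.113 × 5.75) / [5.75 × (0.363 × 9.94 − 0.113) − 1] = 86.78 / 19.10 = 4.544 mg/L.
The observed yield is Y_obs = Y/(1 + k_d·θ_c) = 0.363 / (1 + 0.113 × 5.75) = 0.363 / 1.650 = 0.2200 g VSS per g bCOD removed.
Substrate removed = Q·(S₀ − S) = 28300 m³/d × (789 − 4.54) g/m³ = 2.22×10^7 g/d = 22200 kg/d.
So the net sludge growth is P_X = 0.2200 × 22200 = 4885 kg VSS/d.

P_X ≈ 4880 kg VSS/d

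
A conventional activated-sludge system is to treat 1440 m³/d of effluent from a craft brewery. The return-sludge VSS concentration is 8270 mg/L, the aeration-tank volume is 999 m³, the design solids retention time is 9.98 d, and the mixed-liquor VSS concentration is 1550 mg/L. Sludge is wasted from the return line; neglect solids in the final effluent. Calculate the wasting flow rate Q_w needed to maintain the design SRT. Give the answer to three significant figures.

Wasting from the return line (neglecting effluent solids): Q_w = V·X / (θ_c·X_r) = 999.0 × 1550 / (9.98 × 8270) = 18.76 m³/d.

Q_w ≈ 18.8 m³/d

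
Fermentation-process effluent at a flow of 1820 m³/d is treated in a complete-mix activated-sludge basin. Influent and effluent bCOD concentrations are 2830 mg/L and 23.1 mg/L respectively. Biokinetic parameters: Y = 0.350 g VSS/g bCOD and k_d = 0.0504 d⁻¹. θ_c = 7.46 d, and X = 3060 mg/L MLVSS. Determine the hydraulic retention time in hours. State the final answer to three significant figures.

τ ≈ 41.8 h

Steady-state biomass mass balance: V·X·(1 + k_d·θ_c) = Y·Q·(S₀ − S)·θ_c, so V = 0.350 × 1820 × (2830 − 23.1) × 7.46 / [3060 × (1 + 0.0504 × 7.46)] = 1.33×10^7 / 4211 = 3168 m³.
HRT = V/Q = 3168 m³ / 1820 m³·d⁻¹ = 1.741 d × 24 = 41.77 h.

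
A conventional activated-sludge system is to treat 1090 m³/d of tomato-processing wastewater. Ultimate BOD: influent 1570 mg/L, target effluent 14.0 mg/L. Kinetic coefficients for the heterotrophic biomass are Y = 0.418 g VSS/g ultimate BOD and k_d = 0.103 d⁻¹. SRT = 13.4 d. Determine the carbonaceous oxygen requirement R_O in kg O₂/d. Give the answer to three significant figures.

R_O ≈ 1270 kg O₂/d

The observed yield is Y_obs = Y/(1 + k_d·θ_c) = 0.418 / (1 + 0.103 × 13.4) = 0.418 / 2.380 = 0.1756 g VSS per g ultimate BOD removed.
Substrate removed = Q·(S₀ − S) = 1090 m³/d × (1570 − 14.0) g/m³ = 1.7×10^6 g/d = 1696 kg/d.
P_X = Y_obs·Q·(S₀ − S) = 0.1756 × 1696 = 297.9 kg VSS/d.
R_O = Q·ΔS − 1.42 P_X = 1696 − 422.9 = 1273 kg O₂/d.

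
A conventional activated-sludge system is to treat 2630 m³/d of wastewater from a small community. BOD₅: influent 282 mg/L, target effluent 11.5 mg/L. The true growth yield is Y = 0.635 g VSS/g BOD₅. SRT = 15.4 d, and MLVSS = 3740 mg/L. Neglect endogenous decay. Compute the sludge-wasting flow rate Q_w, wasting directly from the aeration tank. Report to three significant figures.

With k_d = 0 the design equation reduces to V = Y Q (S₀−S) θ_c / X = 0.635 × 2630 × (282 − 11.5) × 15.4 / 3740 = 1860 m³.
Wasting from the aeration tank: Q_w = V / θ_c = 1860 / 15.4 = 120.8 m³/d.

Q_w ≈ 121 m³/d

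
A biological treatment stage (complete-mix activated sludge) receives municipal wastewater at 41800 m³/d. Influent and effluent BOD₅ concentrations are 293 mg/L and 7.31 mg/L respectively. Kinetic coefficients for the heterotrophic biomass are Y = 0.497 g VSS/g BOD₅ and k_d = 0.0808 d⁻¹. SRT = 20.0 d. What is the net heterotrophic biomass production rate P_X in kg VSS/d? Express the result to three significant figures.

P_X ≈ 2270 kg VSS/d

Y_obs = Y / (1 + k_d θ_c) = 0.497 / (1 + 0.0808 × 20.0) = 0.497 / 2.616 = 0.1900.
Q·(S₀ − S) = 41800 × (293 − 7.31) × 10⁻³ = 11942 kg/d removed.
So the net sludge growth is P_X = 0.1900 × 11942 = 2269 kg VSS/d.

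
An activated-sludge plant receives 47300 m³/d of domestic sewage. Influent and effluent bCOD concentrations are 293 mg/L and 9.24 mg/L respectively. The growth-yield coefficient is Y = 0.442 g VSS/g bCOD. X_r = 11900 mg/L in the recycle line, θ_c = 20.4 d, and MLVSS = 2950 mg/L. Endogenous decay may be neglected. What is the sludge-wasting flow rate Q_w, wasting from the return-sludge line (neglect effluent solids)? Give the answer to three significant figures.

Biomass mass balance (decay neglected): V·X = Y·Q·(S₀ − S)·θ_c, so V = 0.442 × 47300 × (293 − 9.24) × 20.4 / 2950 = 41024 m³.
Q_w = (V·X)/(θ_c X_r) = 41024 × 2950 / (20.4 × 11900) = 498.5 m³/d.

Q_w ≈ 499 m³/d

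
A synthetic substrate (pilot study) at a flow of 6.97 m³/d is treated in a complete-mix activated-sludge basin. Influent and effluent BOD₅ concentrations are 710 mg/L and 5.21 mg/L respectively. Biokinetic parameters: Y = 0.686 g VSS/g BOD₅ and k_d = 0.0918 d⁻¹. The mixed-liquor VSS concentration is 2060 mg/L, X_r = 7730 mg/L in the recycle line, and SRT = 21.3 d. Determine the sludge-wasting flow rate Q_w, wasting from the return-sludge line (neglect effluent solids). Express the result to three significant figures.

Steady-state biomass mass balance: V·X·(1 + k_d·θ_c) = Y·Q·(S₀ − S)·θ_c, so V = 0.686 × 6.97 × (710 − 5.21) × 21.3 / [2060 × (1 + 0.0918 × 21.3)] = 7.18×10^4 / 6088 = 11.79 m³.
Q_w = (V·X)/(θ_c X_r) = 11.79 × 2060 / (21.3 × 7730) = 0.1475 m³/d.

Q_w ≈ 0.148 m³/d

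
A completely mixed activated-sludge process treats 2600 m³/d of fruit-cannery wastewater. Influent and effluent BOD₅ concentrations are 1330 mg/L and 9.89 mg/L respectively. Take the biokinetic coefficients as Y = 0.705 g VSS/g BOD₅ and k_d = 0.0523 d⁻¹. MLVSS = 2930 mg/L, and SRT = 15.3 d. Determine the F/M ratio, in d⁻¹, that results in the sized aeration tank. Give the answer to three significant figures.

Rearranging the biomass balance for a CMAS with decay, V = Y·Q·ΔS·θ_c / [X·(1+k_d θ_c)] = 0.705 × 2600 × (1330 − 9.89) × 15.3 / [2930 × (1 + 0.0523 × 15.3)] = 3.7×10^7 / 5275 = 7019 m³.
F/M = Q·S₀ / (V·X) = 2600 × 1330 / (7019 × 2930) = 0.1681 g BOD₅·(g VSS·d)⁻¹.

F/M ≈ 0.168 d⁻¹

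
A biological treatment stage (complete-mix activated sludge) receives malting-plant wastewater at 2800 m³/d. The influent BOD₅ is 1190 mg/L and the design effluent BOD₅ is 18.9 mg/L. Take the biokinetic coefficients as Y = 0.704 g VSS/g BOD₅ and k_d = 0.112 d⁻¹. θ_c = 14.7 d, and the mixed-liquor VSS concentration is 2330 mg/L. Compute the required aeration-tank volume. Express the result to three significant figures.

V ≈ 5500 m³

Steady-state biomass mass balance: V·X·(1 + k_d·θ_c) = Y·Q·(S₀ − S)·θ_c, so V = 0.704 × 2800 × (1190 − 18.9) × 14.7 / [2330 × (1 + 0.112 × 14.7)] = 3.39×10^7 / 6166 = 5503 m³.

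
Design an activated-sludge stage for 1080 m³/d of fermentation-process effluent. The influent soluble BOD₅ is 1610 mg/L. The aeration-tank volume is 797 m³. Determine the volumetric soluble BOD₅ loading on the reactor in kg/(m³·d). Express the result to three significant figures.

Volumetric loading L_v = Q·S₀ / V = 1080 × 1610 g/m³ / 797.0 m³ = 2182 g/(m³·d) = 2.182 kg soluble BOD₅/(m³·d).

L_v ≈ 2.18 kg soluble BOD₅/(m³·d)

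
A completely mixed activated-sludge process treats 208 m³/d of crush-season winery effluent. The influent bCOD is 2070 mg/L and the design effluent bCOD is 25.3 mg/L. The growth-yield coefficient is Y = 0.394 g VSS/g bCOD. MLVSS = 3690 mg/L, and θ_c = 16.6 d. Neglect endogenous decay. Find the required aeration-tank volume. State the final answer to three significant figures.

With k_d = 0 the design equation reduces to V = Y Q (S₀−S) θ_c / X = 0.394 × 208 × (2070 − 25.3) × 16.6 / 3690 = 753.8 m³.

V ≈ 754 m³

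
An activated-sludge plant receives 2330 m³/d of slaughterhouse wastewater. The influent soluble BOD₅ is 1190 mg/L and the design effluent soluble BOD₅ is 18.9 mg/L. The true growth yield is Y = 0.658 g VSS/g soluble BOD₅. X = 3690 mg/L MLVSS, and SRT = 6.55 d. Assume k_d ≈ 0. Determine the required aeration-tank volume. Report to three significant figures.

With k_d = 0 the design equation reduces to V = Y Q (S₀−S) θ_c / X = 0.658 × 2330 × (1190 − 18.9) × 6.55 / 3690 = 3187 m³.

V ≈ 3190 m³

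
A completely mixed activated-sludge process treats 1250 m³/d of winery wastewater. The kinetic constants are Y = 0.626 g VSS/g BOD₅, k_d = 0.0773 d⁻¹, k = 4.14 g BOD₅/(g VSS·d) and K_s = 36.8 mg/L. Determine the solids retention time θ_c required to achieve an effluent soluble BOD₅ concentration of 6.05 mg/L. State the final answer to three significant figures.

θ_c ≈ 3.46 d

At the target effluent, Y k S/(K_s+S) = 0.626×4.14×6.05/42.85 = 0.3659 d⁻¹.
θ_c = 1/(μ − k_d) = 1/(0.3659 − 0.0773) = 1/0.2886 = 3.465 d.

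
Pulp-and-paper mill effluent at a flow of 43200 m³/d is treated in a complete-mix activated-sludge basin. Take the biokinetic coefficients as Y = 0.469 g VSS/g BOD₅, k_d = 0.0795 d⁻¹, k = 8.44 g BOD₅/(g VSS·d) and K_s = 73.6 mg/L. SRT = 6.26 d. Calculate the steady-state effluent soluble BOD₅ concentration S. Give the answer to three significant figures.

S ≈ 4.73 mg/L

For a completely mixed reactor with recycle the Lawrence–McCarty relation gives S = K_s·(1 + k_d·θ_c) / [θ_c·(Y·k − k_d) − 1] = 73.6 × (1 + 0.0795 × 6.26) / [6.26 × (0.469 × 8.44 − 0.0795) − 1] = 110.2 / 23.28 = 4.735 mg/L.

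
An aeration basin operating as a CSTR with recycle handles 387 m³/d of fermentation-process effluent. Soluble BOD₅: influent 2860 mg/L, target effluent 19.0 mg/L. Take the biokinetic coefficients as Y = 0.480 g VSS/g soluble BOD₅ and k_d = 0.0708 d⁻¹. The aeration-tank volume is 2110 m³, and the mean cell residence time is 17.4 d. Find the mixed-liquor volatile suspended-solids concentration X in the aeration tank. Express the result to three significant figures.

X ≈ 1950 mg/L

From V·X·(1 + k_d·θ_c) = Y·Q·(S₀ − S)·θ_c: X = 0.480 × 387 × (2860 − 19.0) × 17.4 / [2110 × (1 + 0.0708 × 17.4)] = 1950 mg/L.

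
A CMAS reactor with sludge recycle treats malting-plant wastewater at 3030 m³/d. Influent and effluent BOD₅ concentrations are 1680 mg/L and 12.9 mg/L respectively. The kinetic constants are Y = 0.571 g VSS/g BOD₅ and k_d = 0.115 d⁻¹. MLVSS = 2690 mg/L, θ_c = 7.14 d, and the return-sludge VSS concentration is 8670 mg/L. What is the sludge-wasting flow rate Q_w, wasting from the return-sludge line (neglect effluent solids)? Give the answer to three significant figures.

Rearranging the biomass balance for a CMAS with decay, V = Y·Q·ΔS·θ_c / [X·(1+k_d θ_c)] = 0.571 × 3030 × (1680 − 12.9) × 7.14 / [2690 × (1 + 0.115 × 7.14)] = 2.06×10^7 / 4899 = 4204 m³.
θ_c = V·X/(Q_w·X_r) when wasting from the recycle, so Q_w = V·X/(θ_c·X_r) = 4204 × 2690 / (7.14 × 8670) = 182.7 m³/d.

Q_w ≈ 183 m³/d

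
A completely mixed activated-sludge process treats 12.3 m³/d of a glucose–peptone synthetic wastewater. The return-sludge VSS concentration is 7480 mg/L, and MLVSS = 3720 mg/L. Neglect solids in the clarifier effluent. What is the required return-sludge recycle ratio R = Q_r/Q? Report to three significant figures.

R ≈ 0.989

Solids balance on the clarifier gives (1+R)X = R·X_r, so R = X/(X_r − X) = 3720 / (7480 − 3720) = 0.9894.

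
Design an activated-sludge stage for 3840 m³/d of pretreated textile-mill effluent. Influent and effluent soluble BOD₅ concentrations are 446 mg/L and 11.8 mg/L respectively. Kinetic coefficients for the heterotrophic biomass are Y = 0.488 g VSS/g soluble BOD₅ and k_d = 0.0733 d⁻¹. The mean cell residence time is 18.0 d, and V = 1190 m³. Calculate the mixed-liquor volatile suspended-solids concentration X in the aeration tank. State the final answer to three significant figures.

X ≈ 5310 mg/L

From V·X·(1 + k_d·θ_c) = Y·Q·(S₀ − S)·θ_c: X = 0.488 × 3840 × (446 − 11.8) × 18.0 / [1190 × (1 + 0.0733 × 18.0)] = 5306 mg/L.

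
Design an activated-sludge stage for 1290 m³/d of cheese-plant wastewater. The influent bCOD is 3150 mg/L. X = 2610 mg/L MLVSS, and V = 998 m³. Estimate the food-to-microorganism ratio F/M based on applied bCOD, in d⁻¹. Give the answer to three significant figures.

Food-to-microorganism ratio F/M = Q S₀ / (V X) = 1290 × 3150 / (998.0 × 2610) = 1.560 d⁻¹.

F/M ≈ 1.56 d⁻¹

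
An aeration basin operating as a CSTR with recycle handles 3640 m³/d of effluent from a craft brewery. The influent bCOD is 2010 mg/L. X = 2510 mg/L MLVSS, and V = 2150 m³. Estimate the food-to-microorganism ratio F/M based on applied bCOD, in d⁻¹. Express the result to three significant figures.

F/M ≈ 1.36 d⁻¹

Food-to-microorganism ratio F/M = Q S₀ / (V X) = 3640 × 2010 / (2150 × 2510) = 1.356 d⁻¹.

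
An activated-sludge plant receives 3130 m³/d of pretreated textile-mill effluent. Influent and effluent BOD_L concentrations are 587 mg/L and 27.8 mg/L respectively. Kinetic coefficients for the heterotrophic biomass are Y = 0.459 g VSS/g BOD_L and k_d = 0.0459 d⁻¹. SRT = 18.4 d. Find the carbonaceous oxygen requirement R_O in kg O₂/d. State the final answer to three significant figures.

Observed yield with endogenous decay: Y_obs = Y / (1 + k_d·θ_c) = 0.459 / (1 + 0.0459 × 18.4) = 0.459 / 1.845 = 0.2488 g VSS/g BOD_L.
Mass of BOD_L removed per day: Q(S₀ − S) = 3130 × 559.2 g/m³ = 1750 kg/d.
Net sludge production P_X = 0.2488 × 1750 = 435.5 kg VSS/d.
R_O = Q·(S₀ − S) − 1.42·P_X = 1750 − 1.42 × 435.5 = 1132 kg O₂/d.

R_O ≈ 1130 kg O₂/d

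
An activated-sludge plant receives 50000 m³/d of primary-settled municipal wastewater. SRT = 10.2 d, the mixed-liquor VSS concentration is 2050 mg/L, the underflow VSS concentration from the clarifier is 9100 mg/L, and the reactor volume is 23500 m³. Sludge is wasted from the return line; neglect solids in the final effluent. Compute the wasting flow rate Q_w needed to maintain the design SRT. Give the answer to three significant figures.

Q_w = (V·X)/(θ_c X_r) = 23500 × 2050 / (10.2 × 9100) = 519.0 m³/d.

Q_w ≈ 519 m³/d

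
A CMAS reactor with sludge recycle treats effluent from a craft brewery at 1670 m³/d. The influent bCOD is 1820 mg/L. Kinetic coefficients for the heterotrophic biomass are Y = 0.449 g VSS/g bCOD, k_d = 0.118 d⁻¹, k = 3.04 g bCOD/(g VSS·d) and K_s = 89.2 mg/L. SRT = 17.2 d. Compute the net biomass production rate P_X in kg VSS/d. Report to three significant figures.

Effluent substrate depends only on kinetics and SRT: S = K_s(1 + k_d θ_c) / [θ_c(Yk − k_d) − 1] = 89.2 × (1 + 0.118 × 17.2) / [17.2 × (0.449 × 3.04 − 0.118) − 1] = 270.2 / 20.45 = 13.22 mg/L.
Y_obs = Y / (1 + k_d θ_c) = 0.449 / (1 + 0.118 × 17.2) = 0.449 / 3.030 = 0.1482.
Mass of bCOD removed per day: Q(S₀ − S) = 1670 × 1807 g/m³ = 3017 kg/d.
Biomass produced: P_X = Y_obs·Q·ΔS = 0.1482 × 3017 ≈ 447.2 kg VSS/d.

P_X ≈ 447 kg VSS/d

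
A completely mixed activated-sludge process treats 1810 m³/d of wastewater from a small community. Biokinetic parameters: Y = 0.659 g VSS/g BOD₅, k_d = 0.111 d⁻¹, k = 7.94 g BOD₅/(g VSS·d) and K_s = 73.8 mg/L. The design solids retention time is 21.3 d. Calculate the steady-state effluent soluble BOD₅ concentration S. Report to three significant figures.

S ≈ 2.30 mg/L

For a completely mixed reactor with recycle the Lawrence–McCarty relation gives S = K_s·(1 + k_d·θ_c) / [θ_c·(Y·k − k_d) − 1] = 73.8 × (1 + 0.111 × 21.3) / [21.3 × (0.659 × 7.94 − 0.111) − 1] = 248.3 / 108.1 = 2.297 mg/L.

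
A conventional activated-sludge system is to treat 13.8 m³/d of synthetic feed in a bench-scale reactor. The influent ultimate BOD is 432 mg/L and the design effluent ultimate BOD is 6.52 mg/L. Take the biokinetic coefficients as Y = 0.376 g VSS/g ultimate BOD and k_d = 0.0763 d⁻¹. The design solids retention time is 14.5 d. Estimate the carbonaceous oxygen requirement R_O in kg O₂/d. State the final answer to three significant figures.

Correct the yield for decay: Y_obs = Y/(1 + k_d θ_c) = 0.376 / (1 + 0.0763 × 14.5) = 0.376 / 2.106 = 0.1785.
ΔS = 432 − 6.52 = 425.5 mg/L, so the substrate removal rate is 13.8 × 425.5/1000 = 5.872 kg ultimate BOD/d.
Net sludge production P_X = 0.1785 × 5.872 = 1.048 kg VSS/d.
Carbonaceous O₂ demand = substrate oxidised − cell-mass equivalent = 5.872 − 1.42 × 1.048 = 4.383 kg O₂/d.

R_O ≈ 4.38 kg O₂/d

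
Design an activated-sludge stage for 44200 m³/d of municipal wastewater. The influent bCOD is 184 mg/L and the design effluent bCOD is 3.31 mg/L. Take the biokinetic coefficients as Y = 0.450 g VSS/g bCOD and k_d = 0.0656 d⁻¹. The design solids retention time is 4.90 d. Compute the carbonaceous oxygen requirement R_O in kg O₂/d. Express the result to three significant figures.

R_O ≈ 4120 kg O₂/d

The observed yield is Y_obs = Y/(1 + k_d·θ_c) = 0.450 / (1 + 0.0656 × 4.90) = 0.450 / 1.321 = 0.3405 g VSS per g bCOD removed.
Mass of bCOD removed per day: Q(S₀ − S) = 44200 × 180.7 g/m³ = 7986 kg/d.
Biomass synthesised: P_X = Y_obs × 7986 = 2720 kg VSS/d.
Carbonaceous O₂ demand = substrate oxidised − cell-mass equivalent = 7986 − 1.42 × 2720 = 4125 kg O₂/d.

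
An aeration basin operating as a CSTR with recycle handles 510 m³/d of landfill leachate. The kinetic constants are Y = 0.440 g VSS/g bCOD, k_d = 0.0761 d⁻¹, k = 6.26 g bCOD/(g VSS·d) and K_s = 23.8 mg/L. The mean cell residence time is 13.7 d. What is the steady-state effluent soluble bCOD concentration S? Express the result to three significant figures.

From the Monod/SRT balance for a CMAS, S = K_s·(1+k_d θ_c)/[θ_c·(Y k − k_d) − 1] = 23.8 × (1 + 0.0761 × 13.7) / [13.7 × (0.440 × 6.26 − 0.0761) − 1] = 48.61 / 35.69 = 1.362 mg/L.

S ≈ 1.36 mg/L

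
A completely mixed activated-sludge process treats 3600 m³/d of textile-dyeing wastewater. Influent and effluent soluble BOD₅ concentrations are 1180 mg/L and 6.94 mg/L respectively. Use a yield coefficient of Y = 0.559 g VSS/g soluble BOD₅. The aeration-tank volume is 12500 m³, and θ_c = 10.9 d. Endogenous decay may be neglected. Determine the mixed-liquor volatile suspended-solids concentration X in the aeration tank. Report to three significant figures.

X ≈ 2060 mg/L

From V·X = Y·Q·(S₀ − S)·θ_c (decay neglected): X = 0.559 × 3600 × (1180 − 6.94) × 10.9 / 12500 = 2059 mg/L.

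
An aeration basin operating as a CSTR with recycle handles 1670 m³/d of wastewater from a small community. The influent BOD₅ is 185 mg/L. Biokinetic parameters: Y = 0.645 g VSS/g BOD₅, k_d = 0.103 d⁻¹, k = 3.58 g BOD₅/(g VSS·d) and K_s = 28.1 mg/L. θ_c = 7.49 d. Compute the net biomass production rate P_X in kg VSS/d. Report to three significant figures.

P_X ≈ 111 kg VSS/d

From the Monod/SRT balance for a CMAS, S = K_s·(1+k_d θ_c)/[θ_c·(Y k − k_d) − 1] = 28.1 × (1 + 0.103 × 7.49) / [7.49 × (0.645 × 3.58 − 0.103) − 1] = 49.78 / 15.52 = 3.207 mg/L.
The observed yield is Y_obs = Y/(1 + k_d·θ_c) = 0.645 / (1 + 0.103 × 7.49) = 0.645 / 1.771 = 0.3641 g VSS per g BOD₅ removed.
Q·(S₀ − S) = 1670 × (185 − 3.21) × 10⁻³ = 303.6 kg/d removed.
Biomass produced: P_X = Y_obs·Q·ΔS = 0.3641 × 303.6 ≈ 110.5 kg VSS/d.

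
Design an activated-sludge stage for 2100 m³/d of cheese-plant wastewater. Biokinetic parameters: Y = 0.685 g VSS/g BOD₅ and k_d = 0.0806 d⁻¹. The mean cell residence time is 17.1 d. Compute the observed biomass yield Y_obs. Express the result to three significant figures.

Correct the yield for decay: Y_obs = Y/(1 + k_d θ_c) = 0.685 / (1 + 0.0806 × 17.1) = 0.685 / 2.378 = 0.2880.

Y_obs ≈ 0.288 g VSS/g BOD₅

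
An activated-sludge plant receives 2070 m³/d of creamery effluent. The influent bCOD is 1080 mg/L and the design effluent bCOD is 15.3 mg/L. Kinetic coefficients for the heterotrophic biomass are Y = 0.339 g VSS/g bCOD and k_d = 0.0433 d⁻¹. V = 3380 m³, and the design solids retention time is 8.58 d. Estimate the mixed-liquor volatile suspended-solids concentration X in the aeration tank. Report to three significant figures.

X ≈ 1380 mg/L

From V·X·(1 + k_d·θ_c) = Y·Q·(S₀ − S)·θ_c: X = 0.339 × 2070 × (1080 − 15.3) × 8.58 / [3380 × (1 + 0.0433 × 8.58)] = 1383 mg/L.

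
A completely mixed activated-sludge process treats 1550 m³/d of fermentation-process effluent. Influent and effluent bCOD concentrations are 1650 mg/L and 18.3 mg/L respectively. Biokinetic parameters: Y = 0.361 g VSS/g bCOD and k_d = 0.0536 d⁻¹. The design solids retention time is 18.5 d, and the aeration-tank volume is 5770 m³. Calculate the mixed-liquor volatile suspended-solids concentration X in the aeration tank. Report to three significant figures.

From V·X·(1 + k_d·θ_c) = Y·Q·(S₀ − S)·θ_c: X = 0.361 × 1550 × (1650 − 18.3) × 18.5 / [5770 × (1 + 0.0536 × 18.5)] = 1470 mg/L.

X ≈ 1470 mg/L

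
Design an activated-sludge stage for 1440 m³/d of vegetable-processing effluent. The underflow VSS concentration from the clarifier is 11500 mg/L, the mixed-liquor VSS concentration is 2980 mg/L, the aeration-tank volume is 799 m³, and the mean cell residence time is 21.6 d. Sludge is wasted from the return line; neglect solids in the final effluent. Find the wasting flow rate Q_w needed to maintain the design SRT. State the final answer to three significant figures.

Q_w = (V·X)/(θ_c X_r) = 799.0 × 2980 / (21.6 × 11500) = 9.585 m³/d.

Q_w ≈ 9.59 m³/d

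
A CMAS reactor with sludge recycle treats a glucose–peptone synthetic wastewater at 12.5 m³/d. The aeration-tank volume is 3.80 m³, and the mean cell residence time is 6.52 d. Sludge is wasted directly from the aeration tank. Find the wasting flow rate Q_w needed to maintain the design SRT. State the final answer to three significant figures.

Q_w ≈ 0.583 m³/d

For wasting at MLVSS concentration, Q_w = V/θ_c = 3.800/6.52 = 0.5828 m³/d.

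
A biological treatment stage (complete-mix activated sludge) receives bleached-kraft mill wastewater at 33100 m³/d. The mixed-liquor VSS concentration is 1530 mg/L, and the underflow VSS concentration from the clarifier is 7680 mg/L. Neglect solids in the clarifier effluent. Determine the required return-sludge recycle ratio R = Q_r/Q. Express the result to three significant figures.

R ≈ 0.249

Mass balance around the secondary clarifier (neglecting effluent solids): R = X / (X_r − X) = 1530 / (7680 − 1530) = 0.2488.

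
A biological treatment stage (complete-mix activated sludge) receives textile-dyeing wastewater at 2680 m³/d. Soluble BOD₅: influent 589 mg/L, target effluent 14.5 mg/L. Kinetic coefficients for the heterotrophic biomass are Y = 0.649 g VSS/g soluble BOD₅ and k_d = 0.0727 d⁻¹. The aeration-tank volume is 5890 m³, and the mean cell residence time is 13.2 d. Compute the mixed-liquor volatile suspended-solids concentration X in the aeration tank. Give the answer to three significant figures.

X ≈ 1140 mg/L

Solving the biomass balance for X: X = Y Q (S₀−S) θ_c / [V (1+k_d θ_c)] = 0.649 × 2680 × (589 − 14.5) × 13.2 / [5890 × (1 + 0.0727 × 13.2)] = 1143 mg/L.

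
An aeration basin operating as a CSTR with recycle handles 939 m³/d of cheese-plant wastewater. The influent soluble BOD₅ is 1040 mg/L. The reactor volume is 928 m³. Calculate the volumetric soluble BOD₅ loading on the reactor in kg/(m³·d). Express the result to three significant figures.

L_v ≈ 1.05 kg soluble BOD₅/(m³·d)

L_v = Q S₀ / V = 939 × 1040 × 10⁻³ / 928.0 = 1.052 kg/(m³·d).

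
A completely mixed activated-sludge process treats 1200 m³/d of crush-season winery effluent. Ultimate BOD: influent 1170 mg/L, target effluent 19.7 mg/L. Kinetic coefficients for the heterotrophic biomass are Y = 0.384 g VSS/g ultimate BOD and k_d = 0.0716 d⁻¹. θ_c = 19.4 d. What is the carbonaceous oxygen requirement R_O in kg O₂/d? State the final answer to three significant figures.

Observed yield with endogenous decay: Y_obs = Y / (1 + k_d·θ_c) = 0.384 / (1 + 0.0716 × 19.4) = 0.384 / 2.389 = 0.1607 g VSS/g ultimate BOD.
Q·(S₀ − S) = 1200 × (1170 − 19.7) × 10⁻³ = 1380 kg/d removed.
Net sludge production P_X = 0.1607 × 1380 = 221.9 kg VSS/d.
Carbonaceous O₂ demand = substrate oxidised − cell-mass equivalent = 1380 − 1.42 × 221.9 = 1065 kg O₂/d.

R_O ≈ 1070 kg O₂/d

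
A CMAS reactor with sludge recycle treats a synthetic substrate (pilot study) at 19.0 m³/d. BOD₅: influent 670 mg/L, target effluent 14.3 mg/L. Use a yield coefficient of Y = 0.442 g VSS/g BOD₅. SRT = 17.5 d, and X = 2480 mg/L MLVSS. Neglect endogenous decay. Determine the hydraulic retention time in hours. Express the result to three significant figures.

τ ≈ 49.1 h

With k_d = 0 the design equation reduces to V = Y Q (S₀−S) θ_c / X = 0.442 × 19.0 × (670 − 14.3) × 17.5 / 2480 = 38.86 m³.
τ = V/Q = 38.86/19.0 = 2.045 d, or 49.08 h.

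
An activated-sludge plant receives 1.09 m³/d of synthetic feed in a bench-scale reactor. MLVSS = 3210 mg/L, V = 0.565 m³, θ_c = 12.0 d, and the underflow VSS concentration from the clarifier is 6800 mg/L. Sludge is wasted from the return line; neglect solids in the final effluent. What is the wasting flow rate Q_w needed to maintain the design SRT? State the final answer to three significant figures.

Q_w = (V·X)/(θ_c X_r) = 0.5650 × 3210 / (12.0 × 6800) = 0.02223 m³/d.

Q_w ≈ 0.0222 m³/d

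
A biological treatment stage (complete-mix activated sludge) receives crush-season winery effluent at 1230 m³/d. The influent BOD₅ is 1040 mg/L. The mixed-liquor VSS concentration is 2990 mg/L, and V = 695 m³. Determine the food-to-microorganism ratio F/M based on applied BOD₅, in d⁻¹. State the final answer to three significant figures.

F/M ≈ 0.616 d⁻¹

Food-to-microorganism ratio F/M = Q S₀ / (V X) = 1230 × 1040 / (695.0 × 2990) = 0.6156 d⁻¹.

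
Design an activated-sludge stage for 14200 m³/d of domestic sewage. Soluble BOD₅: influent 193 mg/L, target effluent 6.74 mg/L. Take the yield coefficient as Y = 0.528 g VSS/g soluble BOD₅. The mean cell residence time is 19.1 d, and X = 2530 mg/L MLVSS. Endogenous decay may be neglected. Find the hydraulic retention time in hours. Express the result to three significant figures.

τ ≈ 17.8 h

With k_d = 0 the design equation reduces to V = Y Q (S₀−S) θ_c / X = 0.528 × 14200 × (193 − 6.74) × 19.1 / 2530 = 10543 m³.
HRT = V/Q = 10543 m³ / 14200 m³·d⁻¹ = 0.7424 d × 24 = 17.82 h.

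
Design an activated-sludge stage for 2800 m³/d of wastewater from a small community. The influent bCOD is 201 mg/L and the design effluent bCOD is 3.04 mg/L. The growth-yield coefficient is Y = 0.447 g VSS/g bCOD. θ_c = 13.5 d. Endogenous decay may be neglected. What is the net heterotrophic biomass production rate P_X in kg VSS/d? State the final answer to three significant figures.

Since k_d ≈ 0, Y_obs = Y = 0.447 g VSS/g bCOD.
ΔS = 201 − 3.04 = 198.0 mg/L, so the substrate removal rate is 2800 × 198.0/1000 = 554.3 kg bCOD/d.
Biomass produced: P_X = Y_obs·Q·ΔS = 0.4470 × 554.3 ≈ 247.8 kg VSS/d.

P_X ≈ 248 kg VSS/d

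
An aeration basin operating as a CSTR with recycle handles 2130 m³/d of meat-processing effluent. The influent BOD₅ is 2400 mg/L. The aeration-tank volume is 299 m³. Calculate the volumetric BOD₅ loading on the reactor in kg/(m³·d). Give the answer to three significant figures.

Volumetric loading L_v = Q·S₀ / V = 2130 × 2400 g/m³ / 299.0 m³ = 17097 g/(m³·d) = 17.10 kg BOD₅/(m³·d).

L_v ≈ 17.1 kg BOD₅/(m³·d)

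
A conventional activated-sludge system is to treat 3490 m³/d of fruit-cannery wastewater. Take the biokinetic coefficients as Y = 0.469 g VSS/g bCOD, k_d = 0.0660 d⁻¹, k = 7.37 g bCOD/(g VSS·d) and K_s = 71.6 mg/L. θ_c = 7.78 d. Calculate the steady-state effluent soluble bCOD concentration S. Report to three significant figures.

For a completely mixed reactor with recycle the Lawrence–McCarty relation gives S = K_s·(1 + k_d·θ_c) / [θ_c·(Y·k − k_d) − 1] = 71.6 × (1 + 0.0660 × 7.78) / [7.78 × (0.469 × 7.37 − 0.0660) − 1] = 108.4 / 25.38 = 4.270 mg/L.

S ≈ 4.27 mg/L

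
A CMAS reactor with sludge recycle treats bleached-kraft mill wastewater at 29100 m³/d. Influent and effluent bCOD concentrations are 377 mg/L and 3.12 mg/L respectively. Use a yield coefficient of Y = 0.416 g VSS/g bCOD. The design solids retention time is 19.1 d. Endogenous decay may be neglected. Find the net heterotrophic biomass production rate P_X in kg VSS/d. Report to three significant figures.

P_X ≈ 4530 kg VSS/d

With endogenous decay neglected, the observed yield equals the true yield: Y_obs = Y = 0.416 g VSS/g bCOD.
Q·(S₀ − S) = 29100 × (377 − 3.12) × 10⁻³ = 10880 kg/d removed.
Net biomass production P_X = Y_obs × Q·(S₀ − S) = 0.4160 × 10880 = 4526 kg VSS/d.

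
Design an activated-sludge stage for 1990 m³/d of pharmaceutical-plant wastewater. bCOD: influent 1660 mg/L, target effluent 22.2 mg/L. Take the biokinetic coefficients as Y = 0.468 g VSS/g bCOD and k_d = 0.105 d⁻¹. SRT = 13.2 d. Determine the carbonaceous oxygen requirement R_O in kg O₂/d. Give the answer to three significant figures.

R_O ≈ 2350 kg O₂/d

Observed yield with endogenous decay: Y_obs = Y / (1 + k_d·θ_c) = 0.468 / (1 + 0.105 × 13.2) = 0.468 / 2.386 = 0.1961 g VSS/g bCOD.
Substrate removed = Q·(S₀ − S) = 1990 m³/d × (1660 − 22.2) g/m³ = 3.26×10^6 g/d = 3259 kg/d.
Biomass synthesised: P_X = Y_obs × 3259 = 639.3 kg VSS/d.
R_O = Q·(S₀ − S) − 1.42·P_X = 3259 − 1.42 × 639.3 = 2351 kg O₂/d.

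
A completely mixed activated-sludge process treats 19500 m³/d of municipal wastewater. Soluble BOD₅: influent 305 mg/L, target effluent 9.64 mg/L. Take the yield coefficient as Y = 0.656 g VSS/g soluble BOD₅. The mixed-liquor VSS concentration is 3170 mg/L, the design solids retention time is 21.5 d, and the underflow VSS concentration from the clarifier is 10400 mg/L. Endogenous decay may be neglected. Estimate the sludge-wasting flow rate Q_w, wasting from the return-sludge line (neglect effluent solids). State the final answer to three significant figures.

With k_d = 0 the design equation reduces to V = Y Q (S₀−S) θ_c / X = 0.656 × 19500 × (305 − 9.64) × 21.5 / 3170 = 25625 m³.
Q_w = (V·X)/(θ_c X_r) = 25625 × 3170 / (21.5 × 10400) = 363.3 m³/d.

Q_w ≈ 363 m³/d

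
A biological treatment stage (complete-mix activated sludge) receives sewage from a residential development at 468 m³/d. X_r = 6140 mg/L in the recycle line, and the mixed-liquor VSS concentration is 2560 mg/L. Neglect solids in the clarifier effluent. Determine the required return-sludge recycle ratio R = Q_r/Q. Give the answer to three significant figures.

R ≈ 0.715

R = Q_r/Q = X/(X_r − X) = 2560 / (6140 − 2560) = 0.7151.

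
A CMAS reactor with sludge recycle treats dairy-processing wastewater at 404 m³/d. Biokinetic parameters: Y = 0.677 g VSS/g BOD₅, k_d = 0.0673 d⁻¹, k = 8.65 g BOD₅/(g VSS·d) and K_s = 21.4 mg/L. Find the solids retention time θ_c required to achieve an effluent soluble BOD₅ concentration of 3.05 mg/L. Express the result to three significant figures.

From 1/θ_c = Y·k·S/(K_s + S) − k_d: Y·k·S/(K_s+S) = 0.677 × 8.65 × 3.05 / (21.4 + 3.05) = 0.7305 d⁻¹.
Then 1/θ_c = μ − k_d = 0.7305 − 0.0673 = 0.6632 d⁻¹, giving θ_c = 1.508 d.

θ_c ≈ 1.51 d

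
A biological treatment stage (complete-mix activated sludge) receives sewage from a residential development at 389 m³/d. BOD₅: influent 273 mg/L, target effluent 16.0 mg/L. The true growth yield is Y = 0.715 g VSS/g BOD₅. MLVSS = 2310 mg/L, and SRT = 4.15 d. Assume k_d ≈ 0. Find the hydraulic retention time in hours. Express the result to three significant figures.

Biomass mass balance (decay neglected): V·X = Y·Q·(S₀ − S)·θ_c, so V = 0.715 × 389 × (273 − 16.0) × 4.15 / 2310 = 128.4 m³.
τ = V/Q = 128.4/389 = 0.3301 d, or 7.923 h.

τ ≈ 7.92 h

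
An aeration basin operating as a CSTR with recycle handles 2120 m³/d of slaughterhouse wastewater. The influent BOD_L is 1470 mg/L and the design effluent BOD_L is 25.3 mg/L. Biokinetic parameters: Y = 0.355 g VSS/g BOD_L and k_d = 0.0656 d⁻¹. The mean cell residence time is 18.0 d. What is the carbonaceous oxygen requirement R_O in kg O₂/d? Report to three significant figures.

R_O ≈ 2350 kg O₂/d

Observed yield with endogenous decay: Y_obs = Y / (1 + k_d·θ_c) = 0.355 / (1 + 0.0656 × 18.0) = 0.355 / 2.181 = 0.1628 g VSS/g BOD_L.
Substrate removed = Q·(S₀ − S) = 2120 m³/d × (1470 − 25.3) g/m³ = 3.06×10^6 g/d = 3063 kg/d.
P_X = Y_obs·Q·(S₀ − S) = 0.1628 × 3063 = 498.6 kg VSS/d.
R_O = Q·ΔS − 1.42 P_X = 3063 − 708.0 = 2355 kg O₂/d.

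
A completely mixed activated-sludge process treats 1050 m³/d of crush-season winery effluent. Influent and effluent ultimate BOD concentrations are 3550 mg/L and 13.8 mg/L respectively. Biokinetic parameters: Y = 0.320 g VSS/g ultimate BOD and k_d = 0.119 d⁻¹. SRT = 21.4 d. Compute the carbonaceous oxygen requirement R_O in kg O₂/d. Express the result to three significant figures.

R_O ≈ 3240 kg O₂/d

Correct the yield for decay: Y_obs = Y/(1 + k_d θ_c) = 0.320 / (1 + 0.119 × 21.4) = 0.320 / 3.547 = 0.09023.
Substrate removed = Q·(S₀ − S) = 1050 m³/d × (3550 − 13.8) g/m³ = 3.71×10^6 g/d = 3713 kg/d.
Net sludge production P_X = 0.09023 × 3713 = 335.0 kg VSS/d.
Carbonaceous O₂ demand = substrate oxidised − cell-mass equivalent = 3713 − 1.42 × 335.0 = 3237 kg O₂/d.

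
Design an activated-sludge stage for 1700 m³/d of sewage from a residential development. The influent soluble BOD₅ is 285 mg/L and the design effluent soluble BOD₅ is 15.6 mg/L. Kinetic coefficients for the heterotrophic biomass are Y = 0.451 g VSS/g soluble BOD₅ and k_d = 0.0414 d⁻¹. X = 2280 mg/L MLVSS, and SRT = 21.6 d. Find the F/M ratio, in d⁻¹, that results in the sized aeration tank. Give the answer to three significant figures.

F/M ≈ 0.206 d⁻¹

Rearranging the biomass balance for a CMAS with decay, V = Y·Q·ΔS·θ_c / [X·(1+k_d θ_c)] = 0.451 × 1700 × (285 − 15.6) × 21.6 / [2280 × (1 + 0.0414 × 21.6)] = 4.46×10^6 / 4319 = 1033 m³.
F/M = applied load / biomass = Q·S₀/(V·X) = 1700 × 285 / (1033 × 2280) = 0.2057 d⁻¹.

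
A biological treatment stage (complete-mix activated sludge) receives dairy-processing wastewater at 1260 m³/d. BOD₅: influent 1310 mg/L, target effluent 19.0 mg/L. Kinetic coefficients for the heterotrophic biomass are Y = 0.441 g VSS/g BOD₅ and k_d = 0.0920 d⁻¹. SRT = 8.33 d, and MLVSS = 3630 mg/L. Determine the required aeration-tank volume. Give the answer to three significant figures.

V ≈ 932 m³

Steady-state biomass mass balance: V·X·(1 + k_d·θ_c) = Y·Q·(S₀ − S)·θ_c, so V = 0.441 × 1260 × (1310 − 19.0) × 8.33 / [3630 × (1 + 0.0920 × 8.33)] = 5.98×10^6 / 6412 = 932.0 m³.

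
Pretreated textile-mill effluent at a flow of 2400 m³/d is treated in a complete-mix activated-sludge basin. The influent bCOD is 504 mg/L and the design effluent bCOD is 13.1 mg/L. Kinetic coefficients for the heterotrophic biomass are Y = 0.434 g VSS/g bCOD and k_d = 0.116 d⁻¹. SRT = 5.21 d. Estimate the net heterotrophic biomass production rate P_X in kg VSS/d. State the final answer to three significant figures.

P_X ≈ 319 kg VSS/d

The observed yield is Y_obs = Y/(1 + k_d·θ_c) = 0.434 / (1 + 0.116 × 5.21) = 0.434 / 1.604 = 0.2705 g VSS per g bCOD removed.
Mass of bCOD removed per day: Q(S₀ − S) = 2400 × 490.9 g/m³ = 1178 kg/d.
P_X = Y_obs · Q(S₀ − S) = 0.2705 × 1178 = 318.7 kg VSS/d.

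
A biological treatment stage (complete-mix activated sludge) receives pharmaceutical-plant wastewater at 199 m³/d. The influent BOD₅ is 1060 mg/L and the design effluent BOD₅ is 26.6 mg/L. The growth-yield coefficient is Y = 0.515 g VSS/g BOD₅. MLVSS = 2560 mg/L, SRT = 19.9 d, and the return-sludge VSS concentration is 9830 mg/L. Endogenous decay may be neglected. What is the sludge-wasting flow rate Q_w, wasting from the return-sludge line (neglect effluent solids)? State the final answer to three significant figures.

With k_d = 0 the design equation reduces to V = Y Q (S₀−S) θ_c / X = 0.515 × 199 × (1060 − 26.6) × 19.9 / 2560 = 823.3 m³.
θ_c = V·X/(Q_w·X_r) when wasting from the recycle, so Q_w = V·X/(θ_c·X_r) = 823.3 × 2560 / (19.9 × 9830) = 10.77 m³/d.

Q_w ≈ 10.8 m³/d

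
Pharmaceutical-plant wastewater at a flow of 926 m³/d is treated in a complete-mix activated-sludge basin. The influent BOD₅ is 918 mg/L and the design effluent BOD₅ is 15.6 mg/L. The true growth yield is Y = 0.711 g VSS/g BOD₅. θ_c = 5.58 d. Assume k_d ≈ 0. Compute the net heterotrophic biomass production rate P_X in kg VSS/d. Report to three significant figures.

No decay correction is needed, so Y_obs = Y = 0.711.
ΔS = 918 − 15.6 = 902.4 mg/L, so the substrate removal rate is 926 × 902.4/1000 = 835.6 kg BOD₅/d.
So the net sludge growth is P_X = 0.7110 × 835.6 = 594.1 kg VSS/d.

P_X ≈ 594 kg VSS/d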